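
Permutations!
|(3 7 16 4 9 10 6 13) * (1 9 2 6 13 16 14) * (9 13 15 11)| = |(1 13 3 7 14)(2 6 16 4)(9 10 15 11)| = 20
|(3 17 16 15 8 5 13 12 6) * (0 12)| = 10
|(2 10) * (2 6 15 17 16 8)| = |(2 10 6 15 17 16 8)| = 7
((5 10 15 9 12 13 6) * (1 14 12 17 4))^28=(1 10 14 15 12 9 13 17 6 4 5)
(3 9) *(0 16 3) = (0 16 3 9) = [16, 1, 2, 9, 4, 5, 6, 7, 8, 0, 10, 11, 12, 13, 14, 15, 3]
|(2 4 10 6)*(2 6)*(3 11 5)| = 3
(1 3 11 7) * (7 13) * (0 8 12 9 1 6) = (0 8 12 9 1 3 11 13 7 6) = [8, 3, 2, 11, 4, 5, 0, 6, 12, 1, 10, 13, 9, 7]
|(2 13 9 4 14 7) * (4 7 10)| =|(2 13 9 7)(4 14 10)| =12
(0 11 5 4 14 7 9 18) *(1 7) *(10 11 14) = (0 14 1 7 9 18)(4 10 11 5) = [14, 7, 2, 3, 10, 4, 6, 9, 8, 18, 11, 5, 12, 13, 1, 15, 16, 17, 0]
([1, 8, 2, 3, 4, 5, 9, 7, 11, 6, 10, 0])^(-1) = [11, 0, 2, 3, 4, 5, 9, 7, 1, 6, 10, 8]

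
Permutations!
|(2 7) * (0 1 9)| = |(0 1 9)(2 7)| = 6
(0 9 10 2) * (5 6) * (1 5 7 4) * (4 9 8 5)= (0 8 5 6 7 9 10 2)(1 4)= [8, 4, 0, 3, 1, 6, 7, 9, 5, 10, 2]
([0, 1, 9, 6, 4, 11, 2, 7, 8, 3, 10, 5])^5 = (2 9 3 6)(5 11)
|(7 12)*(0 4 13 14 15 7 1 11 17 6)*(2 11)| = |(0 4 13 14 15 7 12 1 2 11 17 6)| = 12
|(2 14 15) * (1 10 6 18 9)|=|(1 10 6 18 9)(2 14 15)|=15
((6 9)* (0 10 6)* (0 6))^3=((0 10)(6 9))^3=(0 10)(6 9)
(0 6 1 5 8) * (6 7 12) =(0 7 12 6 1 5 8) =[7, 5, 2, 3, 4, 8, 1, 12, 0, 9, 10, 11, 6]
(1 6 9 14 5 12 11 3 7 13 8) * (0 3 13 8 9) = (0 3 7 8 1 6)(5 12 11 13 9 14) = [3, 6, 2, 7, 4, 12, 0, 8, 1, 14, 10, 13, 11, 9, 5]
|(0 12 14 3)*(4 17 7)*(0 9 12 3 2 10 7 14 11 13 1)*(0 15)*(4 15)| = 14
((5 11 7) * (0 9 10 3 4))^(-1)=(0 4 3 10 9)(5 7 11)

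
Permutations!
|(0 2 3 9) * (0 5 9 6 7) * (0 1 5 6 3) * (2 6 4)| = 8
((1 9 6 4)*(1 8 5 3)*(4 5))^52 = (1 6 3 9 5)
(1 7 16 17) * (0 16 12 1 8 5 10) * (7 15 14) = [16, 15, 2, 3, 4, 10, 6, 12, 5, 9, 0, 11, 1, 13, 7, 14, 17, 8] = (0 16 17 8 5 10)(1 15 14 7 12)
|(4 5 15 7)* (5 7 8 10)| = 4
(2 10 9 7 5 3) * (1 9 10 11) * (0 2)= (0 2 11 1 9 7 5 3)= [2, 9, 11, 0, 4, 3, 6, 5, 8, 7, 10, 1]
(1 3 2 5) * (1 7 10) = [0, 3, 5, 2, 4, 7, 6, 10, 8, 9, 1] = (1 3 2 5 7 10)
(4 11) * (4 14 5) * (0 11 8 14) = (0 11)(4 8 14 5) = [11, 1, 2, 3, 8, 4, 6, 7, 14, 9, 10, 0, 12, 13, 5]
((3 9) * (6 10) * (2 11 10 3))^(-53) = ((2 11 10 6 3 9))^(-53) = (2 11 10 6 3 9)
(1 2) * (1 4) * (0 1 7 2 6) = (0 1 6)(2 4 7) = [1, 6, 4, 3, 7, 5, 0, 2]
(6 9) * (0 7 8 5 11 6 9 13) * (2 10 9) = [7, 1, 10, 3, 4, 11, 13, 8, 5, 2, 9, 6, 12, 0] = (0 7 8 5 11 6 13)(2 10 9)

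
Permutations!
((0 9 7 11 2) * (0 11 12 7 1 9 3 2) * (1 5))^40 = (12)(1 9 5)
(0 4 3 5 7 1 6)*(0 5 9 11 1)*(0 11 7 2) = [4, 6, 0, 9, 3, 2, 5, 11, 8, 7, 10, 1] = (0 4 3 9 7 11 1 6 5 2)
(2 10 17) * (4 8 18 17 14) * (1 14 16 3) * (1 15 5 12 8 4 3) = [0, 14, 10, 15, 4, 12, 6, 7, 18, 9, 16, 11, 8, 13, 3, 5, 1, 2, 17] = (1 14 3 15 5 12 8 18 17 2 10 16)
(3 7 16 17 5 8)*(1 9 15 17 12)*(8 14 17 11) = (1 9 15 11 8 3 7 16 12)(5 14 17) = [0, 9, 2, 7, 4, 14, 6, 16, 3, 15, 10, 8, 1, 13, 17, 11, 12, 5]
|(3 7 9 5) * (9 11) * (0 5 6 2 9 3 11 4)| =|(0 5 11 3 7 4)(2 9 6)| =6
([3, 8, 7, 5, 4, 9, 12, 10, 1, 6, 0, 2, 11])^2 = [5, 1, 10, 9, 4, 6, 11, 0, 8, 12, 3, 7, 2]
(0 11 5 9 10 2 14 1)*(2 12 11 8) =(0 8 2 14 1)(5 9 10 12 11) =[8, 0, 14, 3, 4, 9, 6, 7, 2, 10, 12, 5, 11, 13, 1]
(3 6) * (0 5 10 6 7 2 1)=(0 5 10 6 3 7 2 1)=[5, 0, 1, 7, 4, 10, 3, 2, 8, 9, 6]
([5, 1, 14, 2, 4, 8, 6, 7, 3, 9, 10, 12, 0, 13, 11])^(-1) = [12, 1, 3, 8, 4, 0, 6, 7, 5, 9, 10, 14, 11, 13, 2]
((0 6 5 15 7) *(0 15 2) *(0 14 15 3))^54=((0 6 5 2 14 15 7 3))^54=(0 7 14 5)(2 6 3 15)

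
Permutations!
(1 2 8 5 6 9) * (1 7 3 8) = (1 2)(3 8 5 6 9 7) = [0, 2, 1, 8, 4, 6, 9, 3, 5, 7]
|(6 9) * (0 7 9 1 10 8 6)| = 12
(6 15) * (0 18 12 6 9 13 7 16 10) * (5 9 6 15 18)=(0 5 9 13 7 16 10)(6 18 12 15)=[5, 1, 2, 3, 4, 9, 18, 16, 8, 13, 0, 11, 15, 7, 14, 6, 10, 17, 12]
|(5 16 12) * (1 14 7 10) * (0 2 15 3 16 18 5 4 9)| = |(0 2 15 3 16 12 4 9)(1 14 7 10)(5 18)| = 8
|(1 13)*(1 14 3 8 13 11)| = 4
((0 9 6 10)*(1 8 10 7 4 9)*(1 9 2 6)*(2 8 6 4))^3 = (0 6 4)(1 2 10)(7 8 9)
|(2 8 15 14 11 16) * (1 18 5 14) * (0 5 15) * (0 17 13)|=9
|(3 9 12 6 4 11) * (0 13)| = 6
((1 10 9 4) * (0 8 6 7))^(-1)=((0 8 6 7)(1 10 9 4))^(-1)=(0 7 6 8)(1 4 9 10)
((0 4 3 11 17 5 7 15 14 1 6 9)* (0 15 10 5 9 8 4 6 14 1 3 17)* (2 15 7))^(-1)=((0 6 8 4 17 9 7 10 5 2 15 1 14 3 11))^(-1)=(0 11 3 14 1 15 2 5 10 7 9 17 4 8 6)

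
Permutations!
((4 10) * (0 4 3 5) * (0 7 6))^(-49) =((0 4 10 3 5 7 6))^(-49) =(10)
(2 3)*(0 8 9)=[8, 1, 3, 2, 4, 5, 6, 7, 9, 0]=(0 8 9)(2 3)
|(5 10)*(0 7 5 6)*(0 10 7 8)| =|(0 8)(5 7)(6 10)| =2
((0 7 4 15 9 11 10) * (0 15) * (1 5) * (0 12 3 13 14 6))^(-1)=(0 6 14 13 3 12 4 7)(1 5)(9 15 10 11)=((0 7 4 12 3 13 14 6)(1 5)(9 11 10 15))^(-1)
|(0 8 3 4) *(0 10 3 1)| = |(0 8 1)(3 4 10)| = 3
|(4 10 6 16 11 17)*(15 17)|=|(4 10 6 16 11 15 17)|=7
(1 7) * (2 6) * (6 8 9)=(1 7)(2 8 9 6)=[0, 7, 8, 3, 4, 5, 2, 1, 9, 6]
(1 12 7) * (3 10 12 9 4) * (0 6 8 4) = (0 6 8 4 3 10 12 7 1 9) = [6, 9, 2, 10, 3, 5, 8, 1, 4, 0, 12, 11, 7]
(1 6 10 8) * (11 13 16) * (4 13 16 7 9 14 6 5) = [0, 5, 2, 3, 13, 4, 10, 9, 1, 14, 8, 16, 12, 7, 6, 15, 11] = (1 5 4 13 7 9 14 6 10 8)(11 16)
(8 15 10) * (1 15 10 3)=(1 15 3)(8 10)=[0, 15, 2, 1, 4, 5, 6, 7, 10, 9, 8, 11, 12, 13, 14, 3]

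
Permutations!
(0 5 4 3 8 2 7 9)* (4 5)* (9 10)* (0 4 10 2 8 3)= (0 10 9 4)(2 7)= [10, 1, 7, 3, 0, 5, 6, 2, 8, 4, 9]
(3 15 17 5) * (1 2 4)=[0, 2, 4, 15, 1, 3, 6, 7, 8, 9, 10, 11, 12, 13, 14, 17, 16, 5]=(1 2 4)(3 15 17 5)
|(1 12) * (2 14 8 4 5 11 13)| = |(1 12)(2 14 8 4 5 11 13)| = 14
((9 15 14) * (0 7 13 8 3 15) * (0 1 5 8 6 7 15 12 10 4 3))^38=(0 9 8 14 5 15 1)(3 10)(4 12)(6 13 7)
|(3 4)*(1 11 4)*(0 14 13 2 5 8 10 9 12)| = |(0 14 13 2 5 8 10 9 12)(1 11 4 3)| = 36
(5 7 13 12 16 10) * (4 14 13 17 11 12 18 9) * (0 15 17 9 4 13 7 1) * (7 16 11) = (0 15 17 7 9 13 18 4 14 16 10 5 1)(11 12) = [15, 0, 2, 3, 14, 1, 6, 9, 8, 13, 5, 12, 11, 18, 16, 17, 10, 7, 4]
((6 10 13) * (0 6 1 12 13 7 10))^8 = ((0 6)(1 12 13)(7 10))^8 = (1 13 12)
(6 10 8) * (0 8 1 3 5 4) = (0 8 6 10 1 3 5 4) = [8, 3, 2, 5, 0, 4, 10, 7, 6, 9, 1]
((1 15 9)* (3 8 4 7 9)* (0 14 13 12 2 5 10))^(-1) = ((0 14 13 12 2 5 10)(1 15 3 8 4 7 9))^(-1) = (0 10 5 2 12 13 14)(1 9 7 4 8 3 15)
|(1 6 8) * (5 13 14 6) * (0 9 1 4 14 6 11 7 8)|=30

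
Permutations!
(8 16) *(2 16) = [0, 1, 16, 3, 4, 5, 6, 7, 2, 9, 10, 11, 12, 13, 14, 15, 8] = (2 16 8)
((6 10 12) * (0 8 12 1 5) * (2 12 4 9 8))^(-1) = ((0 2 12 6 10 1 5)(4 9 8))^(-1) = (0 5 1 10 6 12 2)(4 8 9)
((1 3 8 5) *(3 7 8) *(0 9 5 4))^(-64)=(0 4 8 7 1 5 9)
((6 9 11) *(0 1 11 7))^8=(0 11 9)(1 6 7)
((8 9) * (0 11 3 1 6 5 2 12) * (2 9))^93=(0 1 9 12 3 5 2 11 6 8)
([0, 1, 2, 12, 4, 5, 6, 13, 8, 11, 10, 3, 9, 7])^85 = [0, 1, 2, 12, 4, 5, 6, 13, 8, 11, 10, 3, 9, 7]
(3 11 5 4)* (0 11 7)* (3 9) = (0 11 5 4 9 3 7) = [11, 1, 2, 7, 9, 4, 6, 0, 8, 3, 10, 5]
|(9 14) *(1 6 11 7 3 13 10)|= |(1 6 11 7 3 13 10)(9 14)|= 14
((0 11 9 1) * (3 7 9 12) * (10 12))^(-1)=(0 1 9 7 3 12 10 11)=((0 11 10 12 3 7 9 1))^(-1)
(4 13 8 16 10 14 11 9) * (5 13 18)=[0, 1, 2, 3, 18, 13, 6, 7, 16, 4, 14, 9, 12, 8, 11, 15, 10, 17, 5]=(4 18 5 13 8 16 10 14 11 9)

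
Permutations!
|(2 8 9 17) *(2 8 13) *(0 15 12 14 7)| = 30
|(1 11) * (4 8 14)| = 6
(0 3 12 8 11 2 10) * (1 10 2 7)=(0 3 12 8 11 7 1 10)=[3, 10, 2, 12, 4, 5, 6, 1, 11, 9, 0, 7, 8]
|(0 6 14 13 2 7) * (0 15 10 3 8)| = 10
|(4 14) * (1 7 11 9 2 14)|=|(1 7 11 9 2 14 4)|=7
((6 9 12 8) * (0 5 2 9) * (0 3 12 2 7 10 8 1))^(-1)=((0 5 7 10 8 6 3 12 1)(2 9))^(-1)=(0 1 12 3 6 8 10 7 5)(2 9)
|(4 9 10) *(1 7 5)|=|(1 7 5)(4 9 10)|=3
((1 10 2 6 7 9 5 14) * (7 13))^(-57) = ((1 10 2 6 13 7 9 5 14))^(-57) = (1 9 6)(2 14 7)(5 13 10)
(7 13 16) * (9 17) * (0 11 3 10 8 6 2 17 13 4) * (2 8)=(0 11 3 10 2 17 9 13 16 7 4)(6 8)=[11, 1, 17, 10, 0, 5, 8, 4, 6, 13, 2, 3, 12, 16, 14, 15, 7, 9]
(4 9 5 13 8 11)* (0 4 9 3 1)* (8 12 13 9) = [4, 0, 2, 1, 3, 9, 6, 7, 11, 5, 10, 8, 13, 12] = (0 4 3 1)(5 9)(8 11)(12 13)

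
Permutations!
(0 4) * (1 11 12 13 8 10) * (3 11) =(0 4)(1 3 11 12 13 8 10) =[4, 3, 2, 11, 0, 5, 6, 7, 10, 9, 1, 12, 13, 8]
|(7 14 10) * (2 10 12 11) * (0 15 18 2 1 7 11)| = 10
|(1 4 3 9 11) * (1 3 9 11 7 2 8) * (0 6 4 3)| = |(0 6 4 9 7 2 8 1 3 11)| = 10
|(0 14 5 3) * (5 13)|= 5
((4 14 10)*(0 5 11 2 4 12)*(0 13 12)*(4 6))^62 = ((0 5 11 2 6 4 14 10)(12 13))^62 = (0 14 6 11)(2 5 10 4)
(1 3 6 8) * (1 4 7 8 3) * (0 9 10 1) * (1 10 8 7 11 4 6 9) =(0 1)(3 9 8 6)(4 11) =[1, 0, 2, 9, 11, 5, 3, 7, 6, 8, 10, 4]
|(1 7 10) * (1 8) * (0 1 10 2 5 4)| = 6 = |(0 1 7 2 5 4)(8 10)|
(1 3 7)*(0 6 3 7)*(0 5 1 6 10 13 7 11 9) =(0 10 13 7 6 3 5 1 11 9) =[10, 11, 2, 5, 4, 1, 3, 6, 8, 0, 13, 9, 12, 7]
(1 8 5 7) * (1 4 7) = (1 8 5)(4 7) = [0, 8, 2, 3, 7, 1, 6, 4, 5]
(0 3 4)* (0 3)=(3 4)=[0, 1, 2, 4, 3]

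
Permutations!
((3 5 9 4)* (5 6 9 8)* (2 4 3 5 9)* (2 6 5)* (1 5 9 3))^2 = (1 8 9 5 3)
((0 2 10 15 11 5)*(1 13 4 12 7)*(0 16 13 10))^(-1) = (0 2)(1 7 12 4 13 16 5 11 15 10)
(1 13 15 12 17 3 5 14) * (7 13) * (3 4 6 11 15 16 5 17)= (1 7 13 16 5 14)(3 17 4 6 11 15 12)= [0, 7, 2, 17, 6, 14, 11, 13, 8, 9, 10, 15, 3, 16, 1, 12, 5, 4]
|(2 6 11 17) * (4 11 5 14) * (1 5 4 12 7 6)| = 10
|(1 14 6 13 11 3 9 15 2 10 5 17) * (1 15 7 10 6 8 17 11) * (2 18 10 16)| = 16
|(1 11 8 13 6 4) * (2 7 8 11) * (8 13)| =6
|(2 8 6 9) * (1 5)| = |(1 5)(2 8 6 9)| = 4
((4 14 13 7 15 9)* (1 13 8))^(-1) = (1 8 14 4 9 15 7 13)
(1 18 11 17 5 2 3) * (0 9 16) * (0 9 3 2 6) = (0 3 1 18 11 17 5 6)(9 16) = [3, 18, 2, 1, 4, 6, 0, 7, 8, 16, 10, 17, 12, 13, 14, 15, 9, 5, 11]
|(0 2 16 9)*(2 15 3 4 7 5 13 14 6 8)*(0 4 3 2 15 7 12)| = |(0 7 5 13 14 6 8 15 2 16 9 4 12)| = 13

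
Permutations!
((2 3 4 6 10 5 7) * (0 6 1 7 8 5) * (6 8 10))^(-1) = (0 10 5 8)(1 4 3 2 7)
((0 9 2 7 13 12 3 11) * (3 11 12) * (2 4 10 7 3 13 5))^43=(13)(0 10 2 11 4 5 12 9 7 3)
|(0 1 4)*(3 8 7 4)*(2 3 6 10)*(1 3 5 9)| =30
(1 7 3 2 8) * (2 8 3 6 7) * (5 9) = (1 2 3 8)(5 9)(6 7) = [0, 2, 3, 8, 4, 9, 7, 6, 1, 5]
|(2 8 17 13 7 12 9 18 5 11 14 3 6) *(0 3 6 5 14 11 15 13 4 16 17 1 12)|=24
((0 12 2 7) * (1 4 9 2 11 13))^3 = (0 13 9)(1 2 12)(4 7 11)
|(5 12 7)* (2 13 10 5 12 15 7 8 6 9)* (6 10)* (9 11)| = |(2 13 6 11 9)(5 15 7 12 8 10)| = 30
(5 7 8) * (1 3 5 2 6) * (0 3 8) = (0 3 5 7)(1 8 2 6) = [3, 8, 6, 5, 4, 7, 1, 0, 2]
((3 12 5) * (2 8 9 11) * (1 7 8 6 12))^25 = (1 2)(3 11)(5 9)(6 7)(8 12)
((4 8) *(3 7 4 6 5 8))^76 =((3 7 4)(5 8 6))^76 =(3 7 4)(5 8 6)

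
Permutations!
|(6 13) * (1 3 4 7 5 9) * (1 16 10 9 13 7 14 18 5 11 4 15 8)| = |(1 3 15 8)(4 14 18 5 13 6 7 11)(9 16 10)| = 24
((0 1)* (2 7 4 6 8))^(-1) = (0 1)(2 8 6 4 7)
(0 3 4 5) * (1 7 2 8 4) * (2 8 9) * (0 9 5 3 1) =[1, 7, 5, 0, 3, 9, 6, 8, 4, 2] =(0 1 7 8 4 3)(2 5 9)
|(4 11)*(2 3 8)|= 6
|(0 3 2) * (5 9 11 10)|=12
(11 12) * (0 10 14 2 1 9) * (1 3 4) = [10, 9, 3, 4, 1, 5, 6, 7, 8, 0, 14, 12, 11, 13, 2] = (0 10 14 2 3 4 1 9)(11 12)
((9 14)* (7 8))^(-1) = (7 8)(9 14)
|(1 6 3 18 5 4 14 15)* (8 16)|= 8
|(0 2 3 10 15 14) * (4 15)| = 7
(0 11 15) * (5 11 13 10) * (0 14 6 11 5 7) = (0 13 10 7)(6 11 15 14) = [13, 1, 2, 3, 4, 5, 11, 0, 8, 9, 7, 15, 12, 10, 6, 14]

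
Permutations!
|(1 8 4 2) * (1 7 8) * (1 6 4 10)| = |(1 6 4 2 7 8 10)| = 7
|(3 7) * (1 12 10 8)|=4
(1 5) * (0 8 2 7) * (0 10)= (0 8 2 7 10)(1 5)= [8, 5, 7, 3, 4, 1, 6, 10, 2, 9, 0]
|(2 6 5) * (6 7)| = |(2 7 6 5)| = 4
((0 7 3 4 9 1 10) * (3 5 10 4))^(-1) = ((0 7 5 10)(1 4 9))^(-1) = (0 10 5 7)(1 9 4)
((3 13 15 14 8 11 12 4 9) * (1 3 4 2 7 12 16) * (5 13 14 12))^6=(16)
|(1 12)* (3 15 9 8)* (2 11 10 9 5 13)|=18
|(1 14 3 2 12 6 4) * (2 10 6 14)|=|(1 2 12 14 3 10 6 4)|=8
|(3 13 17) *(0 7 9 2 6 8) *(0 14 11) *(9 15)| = 9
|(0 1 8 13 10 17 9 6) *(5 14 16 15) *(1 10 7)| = 20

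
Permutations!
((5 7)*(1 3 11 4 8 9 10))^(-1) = (1 10 9 8 4 11 3)(5 7)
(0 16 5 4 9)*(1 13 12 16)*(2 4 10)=[1, 13, 4, 3, 9, 10, 6, 7, 8, 0, 2, 11, 16, 12, 14, 15, 5]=(0 1 13 12 16 5 10 2 4 9)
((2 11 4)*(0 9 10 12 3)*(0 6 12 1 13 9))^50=((1 13 9 10)(2 11 4)(3 6 12))^50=(1 9)(2 4 11)(3 12 6)(10 13)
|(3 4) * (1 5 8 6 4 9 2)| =8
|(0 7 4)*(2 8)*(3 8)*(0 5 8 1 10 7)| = |(1 10 7 4 5 8 2 3)| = 8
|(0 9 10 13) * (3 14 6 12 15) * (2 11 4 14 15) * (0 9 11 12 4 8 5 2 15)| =24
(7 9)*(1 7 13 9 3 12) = (1 7 3 12)(9 13) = [0, 7, 2, 12, 4, 5, 6, 3, 8, 13, 10, 11, 1, 9]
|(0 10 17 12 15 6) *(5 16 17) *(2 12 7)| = |(0 10 5 16 17 7 2 12 15 6)| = 10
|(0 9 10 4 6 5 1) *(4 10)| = 6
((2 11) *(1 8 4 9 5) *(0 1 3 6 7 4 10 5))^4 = (11)(0 5 4 8 6)(1 3 9 10 7)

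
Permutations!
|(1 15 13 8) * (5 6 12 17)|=|(1 15 13 8)(5 6 12 17)|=4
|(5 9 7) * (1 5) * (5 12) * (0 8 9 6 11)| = 9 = |(0 8 9 7 1 12 5 6 11)|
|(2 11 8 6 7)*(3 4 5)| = |(2 11 8 6 7)(3 4 5)| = 15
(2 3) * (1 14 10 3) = (1 14 10 3 2) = [0, 14, 1, 2, 4, 5, 6, 7, 8, 9, 3, 11, 12, 13, 10]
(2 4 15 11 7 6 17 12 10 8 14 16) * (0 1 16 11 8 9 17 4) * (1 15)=(0 15 8 14 11 7 6 4 1 16 2)(9 17 12 10)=[15, 16, 0, 3, 1, 5, 4, 6, 14, 17, 9, 7, 10, 13, 11, 8, 2, 12]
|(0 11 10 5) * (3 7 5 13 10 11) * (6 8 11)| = 12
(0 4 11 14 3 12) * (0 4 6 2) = (0 6 2)(3 12 4 11 14) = [6, 1, 0, 12, 11, 5, 2, 7, 8, 9, 10, 14, 4, 13, 3]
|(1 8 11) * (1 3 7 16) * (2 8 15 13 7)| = 20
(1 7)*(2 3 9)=(1 7)(2 3 9)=[0, 7, 3, 9, 4, 5, 6, 1, 8, 2]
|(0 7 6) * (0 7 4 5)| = 6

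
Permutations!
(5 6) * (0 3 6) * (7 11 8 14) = [3, 1, 2, 6, 4, 0, 5, 11, 14, 9, 10, 8, 12, 13, 7] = (0 3 6 5)(7 11 8 14)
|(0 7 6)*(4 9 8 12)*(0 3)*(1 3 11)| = |(0 7 6 11 1 3)(4 9 8 12)| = 12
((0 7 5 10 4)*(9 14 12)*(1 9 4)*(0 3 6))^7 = (0 12 10 6 14 5 3 9 7 4 1)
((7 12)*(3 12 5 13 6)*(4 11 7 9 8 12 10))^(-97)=((3 10 4 11 7 5 13 6)(8 12 9))^(-97)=(3 6 13 5 7 11 4 10)(8 9 12)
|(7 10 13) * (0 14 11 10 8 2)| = 8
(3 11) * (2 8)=(2 8)(3 11)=[0, 1, 8, 11, 4, 5, 6, 7, 2, 9, 10, 3]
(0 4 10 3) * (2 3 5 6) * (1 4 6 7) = (0 6 2 3)(1 4 10 5 7) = [6, 4, 3, 0, 10, 7, 2, 1, 8, 9, 5]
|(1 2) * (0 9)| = 2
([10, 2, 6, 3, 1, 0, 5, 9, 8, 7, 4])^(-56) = (10)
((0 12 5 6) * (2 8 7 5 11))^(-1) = (0 6 5 7 8 2 11 12)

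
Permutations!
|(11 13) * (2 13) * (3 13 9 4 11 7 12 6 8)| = |(2 9 4 11)(3 13 7 12 6 8)| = 12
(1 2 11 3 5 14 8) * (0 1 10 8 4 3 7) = [1, 2, 11, 5, 3, 14, 6, 0, 10, 9, 8, 7, 12, 13, 4] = (0 1 2 11 7)(3 5 14 4)(8 10)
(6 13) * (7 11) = [0, 1, 2, 3, 4, 5, 13, 11, 8, 9, 10, 7, 12, 6] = (6 13)(7 11)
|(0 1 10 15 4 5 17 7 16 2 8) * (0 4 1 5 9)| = 9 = |(0 5 17 7 16 2 8 4 9)(1 10 15)|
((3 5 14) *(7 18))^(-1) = ((3 5 14)(7 18))^(-1) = (3 14 5)(7 18)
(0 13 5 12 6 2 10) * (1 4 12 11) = [13, 4, 10, 3, 12, 11, 2, 7, 8, 9, 0, 1, 6, 5] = (0 13 5 11 1 4 12 6 2 10)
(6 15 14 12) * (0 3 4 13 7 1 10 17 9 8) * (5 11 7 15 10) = (0 3 4 13 15 14 12 6 10 17 9 8)(1 5 11 7) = [3, 5, 2, 4, 13, 11, 10, 1, 0, 8, 17, 7, 6, 15, 12, 14, 16, 9]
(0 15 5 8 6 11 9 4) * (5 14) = (0 15 14 5 8 6 11 9 4) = [15, 1, 2, 3, 0, 8, 11, 7, 6, 4, 10, 9, 12, 13, 5, 14]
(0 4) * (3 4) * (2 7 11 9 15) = (0 3 4)(2 7 11 9 15) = [3, 1, 7, 4, 0, 5, 6, 11, 8, 15, 10, 9, 12, 13, 14, 2]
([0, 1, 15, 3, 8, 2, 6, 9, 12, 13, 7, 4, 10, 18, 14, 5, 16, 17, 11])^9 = (18)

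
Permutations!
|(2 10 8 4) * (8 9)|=|(2 10 9 8 4)|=5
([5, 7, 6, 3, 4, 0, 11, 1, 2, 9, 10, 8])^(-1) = (0 5)(1 7)(2 8 11 6)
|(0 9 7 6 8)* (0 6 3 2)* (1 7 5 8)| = |(0 9 5 8 6 1 7 3 2)| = 9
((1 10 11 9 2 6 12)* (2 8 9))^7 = (1 10 11 2 6 12)(8 9)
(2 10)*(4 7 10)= [0, 1, 4, 3, 7, 5, 6, 10, 8, 9, 2]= (2 4 7 10)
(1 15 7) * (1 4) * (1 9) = (1 15 7 4 9) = [0, 15, 2, 3, 9, 5, 6, 4, 8, 1, 10, 11, 12, 13, 14, 7]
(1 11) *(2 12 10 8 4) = (1 11)(2 12 10 8 4) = [0, 11, 12, 3, 2, 5, 6, 7, 4, 9, 8, 1, 10]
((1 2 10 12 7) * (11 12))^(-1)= (1 7 12 11 10 2)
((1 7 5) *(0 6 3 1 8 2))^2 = (0 3 7 8)(1 5 2 6)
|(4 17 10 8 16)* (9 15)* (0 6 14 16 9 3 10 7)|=|(0 6 14 16 4 17 7)(3 10 8 9 15)|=35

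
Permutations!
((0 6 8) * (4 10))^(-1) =((0 6 8)(4 10))^(-1) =(0 8 6)(4 10)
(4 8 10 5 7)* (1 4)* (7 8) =[0, 4, 2, 3, 7, 8, 6, 1, 10, 9, 5] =(1 4 7)(5 8 10)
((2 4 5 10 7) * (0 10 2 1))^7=(0 1 7 10)(2 4 5)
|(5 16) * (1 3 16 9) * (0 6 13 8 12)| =5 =|(0 6 13 8 12)(1 3 16 5 9)|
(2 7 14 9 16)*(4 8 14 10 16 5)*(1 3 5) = (1 3 5 4 8 14 9)(2 7 10 16) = [0, 3, 7, 5, 8, 4, 6, 10, 14, 1, 16, 11, 12, 13, 9, 15, 2]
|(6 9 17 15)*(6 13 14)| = 6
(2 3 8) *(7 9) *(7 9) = (9)(2 3 8) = [0, 1, 3, 8, 4, 5, 6, 7, 2, 9]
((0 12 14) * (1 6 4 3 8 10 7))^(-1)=(0 14 12)(1 7 10 8 3 4 6)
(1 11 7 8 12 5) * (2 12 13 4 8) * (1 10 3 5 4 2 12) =(1 11 7 12 4 8 13 2)(3 5 10) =[0, 11, 1, 5, 8, 10, 6, 12, 13, 9, 3, 7, 4, 2]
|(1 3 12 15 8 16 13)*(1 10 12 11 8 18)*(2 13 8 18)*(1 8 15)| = |(1 3 11 18 8 16 15 2 13 10 12)| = 11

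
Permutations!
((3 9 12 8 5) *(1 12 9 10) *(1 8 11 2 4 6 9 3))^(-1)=(1 5 8 10 3 9 6 4 2 11 12)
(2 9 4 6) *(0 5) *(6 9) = (0 5)(2 6)(4 9) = [5, 1, 6, 3, 9, 0, 2, 7, 8, 4]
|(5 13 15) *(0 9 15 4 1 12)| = 8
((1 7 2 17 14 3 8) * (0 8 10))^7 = (0 3 17 7 8 10 14 2 1)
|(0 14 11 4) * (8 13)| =4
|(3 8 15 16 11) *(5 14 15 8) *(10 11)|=|(3 5 14 15 16 10 11)|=7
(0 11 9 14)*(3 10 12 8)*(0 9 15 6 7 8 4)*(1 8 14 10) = (0 11 15 6 7 14 9 10 12 4)(1 8 3) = [11, 8, 2, 1, 0, 5, 7, 14, 3, 10, 12, 15, 4, 13, 9, 6]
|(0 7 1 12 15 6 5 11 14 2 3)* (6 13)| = |(0 7 1 12 15 13 6 5 11 14 2 3)| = 12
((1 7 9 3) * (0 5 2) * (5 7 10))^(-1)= (0 2 5 10 1 3 9 7)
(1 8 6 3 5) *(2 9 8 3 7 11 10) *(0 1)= [1, 3, 9, 5, 4, 0, 7, 11, 6, 8, 2, 10]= (0 1 3 5)(2 9 8 6 7 11 10)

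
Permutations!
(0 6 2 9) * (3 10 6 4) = (0 4 3 10 6 2 9) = [4, 1, 9, 10, 3, 5, 2, 7, 8, 0, 6]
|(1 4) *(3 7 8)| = |(1 4)(3 7 8)| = 6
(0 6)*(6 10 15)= (0 10 15 6)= [10, 1, 2, 3, 4, 5, 0, 7, 8, 9, 15, 11, 12, 13, 14, 6]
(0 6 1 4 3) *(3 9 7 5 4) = (0 6 1 3)(4 9 7 5) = [6, 3, 2, 0, 9, 4, 1, 5, 8, 7]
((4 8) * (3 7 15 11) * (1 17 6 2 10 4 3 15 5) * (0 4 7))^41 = ((0 4 8 3)(1 17 6 2 10 7 5)(11 15))^41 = (0 4 8 3)(1 5 7 10 2 6 17)(11 15)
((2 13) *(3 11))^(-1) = ((2 13)(3 11))^(-1) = (2 13)(3 11)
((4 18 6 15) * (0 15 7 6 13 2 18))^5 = ((0 15 4)(2 18 13)(6 7))^5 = (0 4 15)(2 13 18)(6 7)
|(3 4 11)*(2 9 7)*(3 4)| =6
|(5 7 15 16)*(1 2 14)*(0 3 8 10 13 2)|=|(0 3 8 10 13 2 14 1)(5 7 15 16)|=8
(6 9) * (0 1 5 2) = (0 1 5 2)(6 9) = [1, 5, 0, 3, 4, 2, 9, 7, 8, 6]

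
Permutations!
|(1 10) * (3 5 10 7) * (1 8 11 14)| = |(1 7 3 5 10 8 11 14)| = 8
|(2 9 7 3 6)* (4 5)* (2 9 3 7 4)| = |(2 3 6 9 4 5)| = 6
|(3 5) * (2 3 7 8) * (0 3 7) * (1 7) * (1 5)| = 7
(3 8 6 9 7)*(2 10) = (2 10)(3 8 6 9 7) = [0, 1, 10, 8, 4, 5, 9, 3, 6, 7, 2]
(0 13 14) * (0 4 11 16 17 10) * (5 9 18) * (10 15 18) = (0 13 14 4 11 16 17 15 18 5 9 10) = [13, 1, 2, 3, 11, 9, 6, 7, 8, 10, 0, 16, 12, 14, 4, 18, 17, 15, 5]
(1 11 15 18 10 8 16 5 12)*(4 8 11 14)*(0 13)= (0 13)(1 14 4 8 16 5 12)(10 11 15 18)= [13, 14, 2, 3, 8, 12, 6, 7, 16, 9, 11, 15, 1, 0, 4, 18, 5, 17, 10]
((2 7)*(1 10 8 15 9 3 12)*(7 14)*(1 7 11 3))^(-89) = ((1 10 8 15 9)(2 14 11 3 12 7))^(-89) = (1 10 8 15 9)(2 14 11 3 12 7)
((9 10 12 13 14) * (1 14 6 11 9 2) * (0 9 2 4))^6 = ((0 9 10 12 13 6 11 2 1 14 4))^6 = (0 11 9 2 10 1 12 14 13 4 6)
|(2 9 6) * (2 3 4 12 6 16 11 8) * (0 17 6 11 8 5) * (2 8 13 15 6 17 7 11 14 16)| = |(17)(0 7 11 5)(2 9)(3 4 12 14 16 13 15 6)| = 8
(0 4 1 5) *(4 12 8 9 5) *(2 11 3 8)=(0 12 2 11 3 8 9 5)(1 4)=[12, 4, 11, 8, 1, 0, 6, 7, 9, 5, 10, 3, 2]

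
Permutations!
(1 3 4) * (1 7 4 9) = (1 3 9)(4 7) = [0, 3, 2, 9, 7, 5, 6, 4, 8, 1]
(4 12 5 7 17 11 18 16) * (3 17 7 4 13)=(3 17 11 18 16 13)(4 12 5)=[0, 1, 2, 17, 12, 4, 6, 7, 8, 9, 10, 18, 5, 3, 14, 15, 13, 11, 16]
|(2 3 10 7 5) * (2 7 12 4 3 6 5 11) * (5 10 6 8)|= 5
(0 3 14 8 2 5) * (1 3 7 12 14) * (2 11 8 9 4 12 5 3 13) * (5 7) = (0 5)(1 13 2 3)(4 12 14 9)(8 11) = [5, 13, 3, 1, 12, 0, 6, 7, 11, 4, 10, 8, 14, 2, 9]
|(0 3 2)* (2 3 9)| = |(0 9 2)| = 3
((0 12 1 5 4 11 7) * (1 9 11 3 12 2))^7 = ((0 2 1 5 4 3 12 9 11 7))^7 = (0 9 4 2 11 3 1 7 12 5)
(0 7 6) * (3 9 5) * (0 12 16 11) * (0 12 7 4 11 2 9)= (0 4 11 12 16 2 9 5 3)(6 7)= [4, 1, 9, 0, 11, 3, 7, 6, 8, 5, 10, 12, 16, 13, 14, 15, 2]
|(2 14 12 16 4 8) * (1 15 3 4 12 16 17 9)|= 11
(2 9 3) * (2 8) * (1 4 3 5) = (1 4 3 8 2 9 5) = [0, 4, 9, 8, 3, 1, 6, 7, 2, 5]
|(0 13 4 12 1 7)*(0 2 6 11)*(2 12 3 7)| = |(0 13 4 3 7 12 1 2 6 11)| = 10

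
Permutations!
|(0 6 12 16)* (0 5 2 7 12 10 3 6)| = 15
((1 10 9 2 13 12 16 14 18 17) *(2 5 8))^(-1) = ((1 10 9 5 8 2 13 12 16 14 18 17))^(-1) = (1 17 18 14 16 12 13 2 8 5 9 10)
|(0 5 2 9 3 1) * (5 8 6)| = 8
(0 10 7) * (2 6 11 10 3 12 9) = [3, 1, 6, 12, 4, 5, 11, 0, 8, 2, 7, 10, 9] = (0 3 12 9 2 6 11 10 7)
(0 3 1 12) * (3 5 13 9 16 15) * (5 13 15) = (0 13 9 16 5 15 3 1 12) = [13, 12, 2, 1, 4, 15, 6, 7, 8, 16, 10, 11, 0, 9, 14, 3, 5]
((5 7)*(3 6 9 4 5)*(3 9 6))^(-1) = (4 9 7 5)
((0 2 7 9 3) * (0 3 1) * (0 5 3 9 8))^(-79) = (0 2 7 8)(1 5 3 9)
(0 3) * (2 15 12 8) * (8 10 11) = (0 3)(2 15 12 10 11 8) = [3, 1, 15, 0, 4, 5, 6, 7, 2, 9, 11, 8, 10, 13, 14, 12]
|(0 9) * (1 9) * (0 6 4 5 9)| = 4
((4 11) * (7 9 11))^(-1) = ((4 7 9 11))^(-1) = (4 11 9 7)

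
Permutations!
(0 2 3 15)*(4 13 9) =[2, 1, 3, 15, 13, 5, 6, 7, 8, 4, 10, 11, 12, 9, 14, 0] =(0 2 3 15)(4 13 9)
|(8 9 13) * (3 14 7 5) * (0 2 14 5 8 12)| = 8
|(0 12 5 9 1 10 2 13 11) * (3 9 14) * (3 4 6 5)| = |(0 12 3 9 1 10 2 13 11)(4 6 5 14)| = 36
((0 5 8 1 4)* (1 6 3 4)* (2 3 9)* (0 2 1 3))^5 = (0 1 5 3 8 4 6 2 9)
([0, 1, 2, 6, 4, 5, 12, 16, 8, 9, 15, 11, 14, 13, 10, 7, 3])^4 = (3 10)(6 15)(7 12)(14 16)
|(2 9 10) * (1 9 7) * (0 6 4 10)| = |(0 6 4 10 2 7 1 9)| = 8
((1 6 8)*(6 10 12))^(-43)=(1 12 8 10 6)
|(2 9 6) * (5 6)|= 4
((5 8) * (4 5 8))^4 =(8)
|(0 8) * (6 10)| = 2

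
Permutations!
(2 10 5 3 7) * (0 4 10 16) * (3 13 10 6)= [4, 1, 16, 7, 6, 13, 3, 2, 8, 9, 5, 11, 12, 10, 14, 15, 0]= (0 4 6 3 7 2 16)(5 13 10)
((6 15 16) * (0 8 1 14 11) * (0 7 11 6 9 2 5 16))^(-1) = (0 15 6 14 1 8)(2 9 16 5)(7 11)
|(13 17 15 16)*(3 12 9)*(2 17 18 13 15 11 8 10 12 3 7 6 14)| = 10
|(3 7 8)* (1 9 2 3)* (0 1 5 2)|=|(0 1 9)(2 3 7 8 5)|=15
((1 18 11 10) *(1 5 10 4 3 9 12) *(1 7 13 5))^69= ((1 18 11 4 3 9 12 7 13 5 10))^69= (1 4 12 5 18 3 7 10 11 9 13)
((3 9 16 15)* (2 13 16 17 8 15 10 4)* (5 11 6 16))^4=(2 6)(3 15 8 17 9)(4 11)(5 10)(13 16)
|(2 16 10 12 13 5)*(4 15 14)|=6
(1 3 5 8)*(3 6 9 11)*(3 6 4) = (1 4 3 5 8)(6 9 11) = [0, 4, 2, 5, 3, 8, 9, 7, 1, 11, 10, 6]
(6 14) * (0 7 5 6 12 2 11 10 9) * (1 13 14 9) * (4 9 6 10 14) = [7, 13, 11, 3, 9, 10, 6, 5, 8, 0, 1, 14, 2, 4, 12] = (0 7 5 10 1 13 4 9)(2 11 14 12)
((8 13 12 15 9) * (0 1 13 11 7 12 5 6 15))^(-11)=((0 1 13 5 6 15 9 8 11 7 12))^(-11)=(15)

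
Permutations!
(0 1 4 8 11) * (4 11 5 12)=(0 1 11)(4 8 5 12)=[1, 11, 2, 3, 8, 12, 6, 7, 5, 9, 10, 0, 4]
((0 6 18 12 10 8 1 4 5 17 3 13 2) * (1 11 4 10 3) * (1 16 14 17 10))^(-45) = ((0 6 18 12 3 13 2)(4 5 10 8 11)(14 17 16))^(-45) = (0 3 6 13 18 2 12)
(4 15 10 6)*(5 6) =(4 15 10 5 6) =[0, 1, 2, 3, 15, 6, 4, 7, 8, 9, 5, 11, 12, 13, 14, 10]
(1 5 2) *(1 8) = (1 5 2 8) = [0, 5, 8, 3, 4, 2, 6, 7, 1]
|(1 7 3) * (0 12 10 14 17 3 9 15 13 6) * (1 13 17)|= |(0 12 10 14 1 7 9 15 17 3 13 6)|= 12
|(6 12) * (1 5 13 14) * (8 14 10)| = 6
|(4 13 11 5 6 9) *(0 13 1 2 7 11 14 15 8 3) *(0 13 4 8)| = 14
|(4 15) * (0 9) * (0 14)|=|(0 9 14)(4 15)|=6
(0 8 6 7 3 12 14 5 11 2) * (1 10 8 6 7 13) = (0 6 13 1 10 8 7 3 12 14 5 11 2) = [6, 10, 0, 12, 4, 11, 13, 3, 7, 9, 8, 2, 14, 1, 5]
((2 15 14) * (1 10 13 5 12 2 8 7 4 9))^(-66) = (1 15)(2 9)(4 12)(5 7)(8 13)(10 14)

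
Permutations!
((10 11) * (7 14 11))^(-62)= (7 11)(10 14)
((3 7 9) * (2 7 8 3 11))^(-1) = (2 11 9 7)(3 8) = ((2 7 9 11)(3 8))^(-1)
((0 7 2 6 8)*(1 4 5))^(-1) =(0 8 6 2 7)(1 5 4)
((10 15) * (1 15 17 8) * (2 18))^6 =((1 15 10 17 8)(2 18))^6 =(18)(1 15 10 17 8)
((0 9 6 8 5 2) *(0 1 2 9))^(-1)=(1 2)(5 8 6 9)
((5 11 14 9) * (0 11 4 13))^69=(0 13 4 5 9 14 11)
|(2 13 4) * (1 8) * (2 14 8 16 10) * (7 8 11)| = 10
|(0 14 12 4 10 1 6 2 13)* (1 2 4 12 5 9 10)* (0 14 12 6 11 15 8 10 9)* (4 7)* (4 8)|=20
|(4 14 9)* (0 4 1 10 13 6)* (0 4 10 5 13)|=|(0 10)(1 5 13 6 4 14 9)|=14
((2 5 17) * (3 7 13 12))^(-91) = ((2 5 17)(3 7 13 12))^(-91) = (2 17 5)(3 7 13 12)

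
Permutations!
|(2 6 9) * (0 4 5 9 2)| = 4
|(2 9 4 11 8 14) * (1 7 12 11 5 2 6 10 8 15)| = 20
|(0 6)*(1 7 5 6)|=|(0 1 7 5 6)|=5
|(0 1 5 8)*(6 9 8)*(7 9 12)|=8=|(0 1 5 6 12 7 9 8)|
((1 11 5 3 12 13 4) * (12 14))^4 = (1 14)(3 4)(5 13)(11 12)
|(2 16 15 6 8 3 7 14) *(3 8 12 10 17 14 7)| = 8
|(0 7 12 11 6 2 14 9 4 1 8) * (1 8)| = 10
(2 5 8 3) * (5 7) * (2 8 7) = (3 8)(5 7) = [0, 1, 2, 8, 4, 7, 6, 5, 3]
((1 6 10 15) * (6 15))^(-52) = (15)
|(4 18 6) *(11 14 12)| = 3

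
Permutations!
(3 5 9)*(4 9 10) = (3 5 10 4 9) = [0, 1, 2, 5, 9, 10, 6, 7, 8, 3, 4]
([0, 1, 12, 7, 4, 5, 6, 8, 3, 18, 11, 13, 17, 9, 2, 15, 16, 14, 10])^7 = (2 14 17 12)(3 7 8)(9 10 13 18 11)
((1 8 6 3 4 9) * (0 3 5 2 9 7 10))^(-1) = ((0 3 4 7 10)(1 8 6 5 2 9))^(-1) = (0 10 7 4 3)(1 9 2 5 6 8)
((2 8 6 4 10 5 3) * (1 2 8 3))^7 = ((1 2 3 8 6 4 10 5))^7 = (1 5 10 4 6 8 3 2)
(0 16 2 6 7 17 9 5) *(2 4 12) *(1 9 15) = (0 16 4 12 2 6 7 17 15 1 9 5) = [16, 9, 6, 3, 12, 0, 7, 17, 8, 5, 10, 11, 2, 13, 14, 1, 4, 15]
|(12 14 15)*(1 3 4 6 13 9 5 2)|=24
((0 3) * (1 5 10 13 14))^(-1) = (0 3)(1 14 13 10 5)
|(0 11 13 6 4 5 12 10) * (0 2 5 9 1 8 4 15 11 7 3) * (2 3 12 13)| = 60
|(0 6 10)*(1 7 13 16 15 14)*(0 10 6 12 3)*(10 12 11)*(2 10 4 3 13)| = |(0 11 4 3)(1 7 2 10 12 13 16 15 14)| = 36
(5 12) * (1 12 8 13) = (1 12 5 8 13) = [0, 12, 2, 3, 4, 8, 6, 7, 13, 9, 10, 11, 5, 1]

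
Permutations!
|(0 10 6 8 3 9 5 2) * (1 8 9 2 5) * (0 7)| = 9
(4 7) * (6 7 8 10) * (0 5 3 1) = [5, 0, 2, 1, 8, 3, 7, 4, 10, 9, 6] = (0 5 3 1)(4 8 10 6 7)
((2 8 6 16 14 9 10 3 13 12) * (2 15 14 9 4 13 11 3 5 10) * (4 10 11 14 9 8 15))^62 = (2 9 15)(3 10 11 14 5)(4 12 13)(6 8 16)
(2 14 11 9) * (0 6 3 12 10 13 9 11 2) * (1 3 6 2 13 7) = (0 2 14 13 9)(1 3 12 10 7) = [2, 3, 14, 12, 4, 5, 6, 1, 8, 0, 7, 11, 10, 9, 13]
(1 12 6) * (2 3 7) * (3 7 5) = (1 12 6)(2 7)(3 5) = [0, 12, 7, 5, 4, 3, 1, 2, 8, 9, 10, 11, 6]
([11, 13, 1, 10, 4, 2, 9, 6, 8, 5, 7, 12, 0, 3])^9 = (13)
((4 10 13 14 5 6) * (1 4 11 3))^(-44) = (1 4 10 13 14 5 6 11 3)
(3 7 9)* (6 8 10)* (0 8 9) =(0 8 10 6 9 3 7) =[8, 1, 2, 7, 4, 5, 9, 0, 10, 3, 6]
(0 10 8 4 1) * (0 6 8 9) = [10, 6, 2, 3, 1, 5, 8, 7, 4, 0, 9] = (0 10 9)(1 6 8 4)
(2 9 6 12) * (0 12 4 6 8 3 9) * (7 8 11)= (0 12 2)(3 9 11 7 8)(4 6)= [12, 1, 0, 9, 6, 5, 4, 8, 3, 11, 10, 7, 2]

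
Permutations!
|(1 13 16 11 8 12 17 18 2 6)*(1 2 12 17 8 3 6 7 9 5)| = 20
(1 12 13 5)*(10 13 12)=(1 10 13 5)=[0, 10, 2, 3, 4, 1, 6, 7, 8, 9, 13, 11, 12, 5]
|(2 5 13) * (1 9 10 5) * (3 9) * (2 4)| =|(1 3 9 10 5 13 4 2)| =8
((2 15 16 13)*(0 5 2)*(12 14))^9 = (0 15)(2 13)(5 16)(12 14)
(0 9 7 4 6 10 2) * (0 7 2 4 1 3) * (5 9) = (0 5 9 2 7 1 3)(4 6 10) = [5, 3, 7, 0, 6, 9, 10, 1, 8, 2, 4]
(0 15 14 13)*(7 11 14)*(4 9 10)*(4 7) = [15, 1, 2, 3, 9, 5, 6, 11, 8, 10, 7, 14, 12, 0, 13, 4] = (0 15 4 9 10 7 11 14 13)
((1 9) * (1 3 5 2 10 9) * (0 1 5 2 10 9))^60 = ((0 1 5 10)(2 9 3))^60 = (10)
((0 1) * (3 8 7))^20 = (3 7 8)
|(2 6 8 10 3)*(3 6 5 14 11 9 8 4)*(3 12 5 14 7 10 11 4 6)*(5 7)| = 21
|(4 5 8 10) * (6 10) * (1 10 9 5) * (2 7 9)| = 6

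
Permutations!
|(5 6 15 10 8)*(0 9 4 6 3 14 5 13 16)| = 9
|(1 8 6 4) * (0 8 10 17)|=7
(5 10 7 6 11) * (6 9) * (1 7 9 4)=(1 7 4)(5 10 9 6 11)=[0, 7, 2, 3, 1, 10, 11, 4, 8, 6, 9, 5]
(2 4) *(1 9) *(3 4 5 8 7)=[0, 9, 5, 4, 2, 8, 6, 3, 7, 1]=(1 9)(2 5 8 7 3 4)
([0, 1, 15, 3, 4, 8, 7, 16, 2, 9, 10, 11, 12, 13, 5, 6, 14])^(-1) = [0, 1, 8, 3, 4, 14, 15, 6, 5, 9, 10, 11, 12, 13, 16, 2, 7]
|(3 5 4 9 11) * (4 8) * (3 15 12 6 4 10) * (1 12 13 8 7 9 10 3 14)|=|(1 12 6 4 10 14)(3 5 7 9 11 15 13 8)|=24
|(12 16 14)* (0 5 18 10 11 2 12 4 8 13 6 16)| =42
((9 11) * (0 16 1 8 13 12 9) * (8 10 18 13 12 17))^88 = ((0 16 1 10 18 13 17 8 12 9 11))^88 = (18)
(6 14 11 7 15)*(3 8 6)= (3 8 6 14 11 7 15)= [0, 1, 2, 8, 4, 5, 14, 15, 6, 9, 10, 7, 12, 13, 11, 3]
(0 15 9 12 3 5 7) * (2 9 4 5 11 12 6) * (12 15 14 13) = [14, 1, 9, 11, 5, 7, 2, 0, 8, 6, 10, 15, 3, 12, 13, 4] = (0 14 13 12 3 11 15 4 5 7)(2 9 6)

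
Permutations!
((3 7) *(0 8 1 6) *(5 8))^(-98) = ((0 5 8 1 6)(3 7))^(-98) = (0 8 6 5 1)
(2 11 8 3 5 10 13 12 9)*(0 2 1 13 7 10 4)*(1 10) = (0 2 11 8 3 5 4)(1 13 12 9 10 7) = [2, 13, 11, 5, 0, 4, 6, 1, 3, 10, 7, 8, 9, 12]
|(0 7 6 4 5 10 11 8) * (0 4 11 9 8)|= 20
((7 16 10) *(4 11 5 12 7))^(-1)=(4 10 16 7 12 5 11)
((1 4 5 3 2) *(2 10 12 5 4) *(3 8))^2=(3 12 8 10 5)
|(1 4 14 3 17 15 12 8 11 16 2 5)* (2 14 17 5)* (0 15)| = 12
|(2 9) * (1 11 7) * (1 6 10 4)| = |(1 11 7 6 10 4)(2 9)| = 6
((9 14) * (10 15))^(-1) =((9 14)(10 15))^(-1) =(9 14)(10 15)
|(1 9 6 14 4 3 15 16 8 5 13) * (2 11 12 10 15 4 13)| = 40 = |(1 9 6 14 13)(2 11 12 10 15 16 8 5)(3 4)|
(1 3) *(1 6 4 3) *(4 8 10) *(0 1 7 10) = [1, 7, 2, 6, 3, 5, 8, 10, 0, 9, 4] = (0 1 7 10 4 3 6 8)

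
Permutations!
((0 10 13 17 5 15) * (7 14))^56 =((0 10 13 17 5 15)(7 14))^56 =(0 13 5)(10 17 15)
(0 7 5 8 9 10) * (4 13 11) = [7, 1, 2, 3, 13, 8, 6, 5, 9, 10, 0, 4, 12, 11] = (0 7 5 8 9 10)(4 13 11)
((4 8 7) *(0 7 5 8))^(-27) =(5 8)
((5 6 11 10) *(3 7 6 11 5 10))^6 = ((3 7 6 5 11))^6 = (3 7 6 5 11)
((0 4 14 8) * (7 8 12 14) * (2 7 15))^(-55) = ((0 4 15 2 7 8)(12 14))^(-55) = (0 8 7 2 15 4)(12 14)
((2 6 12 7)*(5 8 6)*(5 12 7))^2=(2 5 6)(7 12 8)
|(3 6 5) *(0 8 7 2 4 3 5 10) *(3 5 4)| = |(0 8 7 2 3 6 10)(4 5)| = 14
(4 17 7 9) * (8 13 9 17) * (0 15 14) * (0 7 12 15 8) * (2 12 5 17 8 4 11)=[4, 1, 12, 3, 0, 17, 6, 8, 13, 11, 10, 2, 15, 9, 7, 14, 16, 5]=(0 4)(2 12 15 14 7 8 13 9 11)(5 17)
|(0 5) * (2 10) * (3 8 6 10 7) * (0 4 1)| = 12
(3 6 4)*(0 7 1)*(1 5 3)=(0 7 5 3 6 4 1)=[7, 0, 2, 6, 1, 3, 4, 5]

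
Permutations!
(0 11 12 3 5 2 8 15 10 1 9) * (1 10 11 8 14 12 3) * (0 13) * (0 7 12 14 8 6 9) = (0 6 9 13 7 12 1)(2 8 15 11 3 5) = [6, 0, 8, 5, 4, 2, 9, 12, 15, 13, 10, 3, 1, 7, 14, 11]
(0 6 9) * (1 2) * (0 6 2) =[2, 0, 1, 3, 4, 5, 9, 7, 8, 6] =(0 2 1)(6 9)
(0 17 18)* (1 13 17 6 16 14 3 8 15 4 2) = (0 6 16 14 3 8 15 4 2 1 13 17 18) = [6, 13, 1, 8, 2, 5, 16, 7, 15, 9, 10, 11, 12, 17, 3, 4, 14, 18, 0]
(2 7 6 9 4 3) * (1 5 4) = [0, 5, 7, 2, 3, 4, 9, 6, 8, 1] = (1 5 4 3 2 7 6 9)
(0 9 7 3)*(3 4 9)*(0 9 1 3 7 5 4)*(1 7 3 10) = (0 3 9 5 4 7)(1 10) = [3, 10, 2, 9, 7, 4, 6, 0, 8, 5, 1]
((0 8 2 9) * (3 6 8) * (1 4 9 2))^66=(0 8 9 6 4 3 1)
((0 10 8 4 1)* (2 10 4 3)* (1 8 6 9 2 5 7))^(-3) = ((0 4 8 3 5 7 1)(2 10 6 9))^(-3) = (0 5 4 7 8 1 3)(2 10 6 9)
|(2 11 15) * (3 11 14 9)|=6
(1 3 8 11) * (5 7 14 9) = [0, 3, 2, 8, 4, 7, 6, 14, 11, 5, 10, 1, 12, 13, 9] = (1 3 8 11)(5 7 14 9)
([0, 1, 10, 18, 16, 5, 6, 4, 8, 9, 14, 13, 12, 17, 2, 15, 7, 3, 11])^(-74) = [0, 1, 10, 18, 16, 5, 6, 4, 8, 9, 14, 13, 12, 17, 2, 15, 7, 3, 11]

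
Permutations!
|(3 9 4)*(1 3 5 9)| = |(1 3)(4 5 9)| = 6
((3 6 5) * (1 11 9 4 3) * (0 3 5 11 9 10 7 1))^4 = (0 10 4 6 1)(3 7 5 11 9)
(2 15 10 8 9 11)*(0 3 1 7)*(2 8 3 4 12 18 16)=(0 4 12 18 16 2 15 10 3 1 7)(8 9 11)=[4, 7, 15, 1, 12, 5, 6, 0, 9, 11, 3, 8, 18, 13, 14, 10, 2, 17, 16]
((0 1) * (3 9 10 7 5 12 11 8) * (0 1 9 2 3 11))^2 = ((0 9 10 7 5 12)(2 3)(8 11))^2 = (0 10 5)(7 12 9)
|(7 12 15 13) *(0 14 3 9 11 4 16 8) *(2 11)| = |(0 14 3 9 2 11 4 16 8)(7 12 15 13)| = 36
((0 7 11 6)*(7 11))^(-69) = (11)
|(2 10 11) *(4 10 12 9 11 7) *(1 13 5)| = |(1 13 5)(2 12 9 11)(4 10 7)| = 12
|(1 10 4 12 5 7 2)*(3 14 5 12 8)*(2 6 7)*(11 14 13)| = 10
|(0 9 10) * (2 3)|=|(0 9 10)(2 3)|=6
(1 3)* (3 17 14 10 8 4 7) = (1 17 14 10 8 4 7 3) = [0, 17, 2, 1, 7, 5, 6, 3, 4, 9, 8, 11, 12, 13, 10, 15, 16, 14]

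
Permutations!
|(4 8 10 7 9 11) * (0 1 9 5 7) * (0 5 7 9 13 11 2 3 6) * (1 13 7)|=|(0 13 11 4 8 10 5 9 2 3 6)(1 7)|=22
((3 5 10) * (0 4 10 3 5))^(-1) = ((0 4 10 5 3))^(-1) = (0 3 5 10 4)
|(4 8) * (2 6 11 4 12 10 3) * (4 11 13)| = 8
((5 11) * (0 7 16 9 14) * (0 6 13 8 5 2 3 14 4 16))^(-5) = (0 7)(2 6 5 3 13 11 14 8)(4 16 9)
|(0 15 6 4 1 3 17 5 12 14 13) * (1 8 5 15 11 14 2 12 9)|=36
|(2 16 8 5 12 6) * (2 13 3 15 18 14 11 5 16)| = 18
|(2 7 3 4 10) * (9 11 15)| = |(2 7 3 4 10)(9 11 15)| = 15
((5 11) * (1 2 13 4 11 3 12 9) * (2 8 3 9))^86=((1 8 3 12 2 13 4 11 5 9))^86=(1 4 3 5 2)(8 11 12 9 13)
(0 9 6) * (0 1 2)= (0 9 6 1 2)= [9, 2, 0, 3, 4, 5, 1, 7, 8, 6]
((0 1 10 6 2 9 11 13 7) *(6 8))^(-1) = ((0 1 10 8 6 2 9 11 13 7))^(-1) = (0 7 13 11 9 2 6 8 10 1)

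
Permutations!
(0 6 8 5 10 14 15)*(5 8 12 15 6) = (0 5 10 14 6 12 15) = [5, 1, 2, 3, 4, 10, 12, 7, 8, 9, 14, 11, 15, 13, 6, 0]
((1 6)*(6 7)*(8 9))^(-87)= ((1 7 6)(8 9))^(-87)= (8 9)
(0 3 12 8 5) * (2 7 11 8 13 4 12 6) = (0 3 6 2 7 11 8 5)(4 12 13) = [3, 1, 7, 6, 12, 0, 2, 11, 5, 9, 10, 8, 13, 4]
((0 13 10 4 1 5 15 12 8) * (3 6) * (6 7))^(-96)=(0 4 15)(1 12 13)(5 8 10)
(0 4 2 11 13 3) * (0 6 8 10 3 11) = (0 4 2)(3 6 8 10)(11 13) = [4, 1, 0, 6, 2, 5, 8, 7, 10, 9, 3, 13, 12, 11]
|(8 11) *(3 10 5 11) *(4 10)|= |(3 4 10 5 11 8)|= 6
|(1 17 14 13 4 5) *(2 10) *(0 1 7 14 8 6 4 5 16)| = |(0 1 17 8 6 4 16)(2 10)(5 7 14 13)| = 28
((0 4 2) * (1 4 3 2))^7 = (0 3 2)(1 4)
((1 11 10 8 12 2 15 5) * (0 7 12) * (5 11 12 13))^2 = ((0 7 13 5 1 12 2 15 11 10 8))^2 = (0 13 1 2 11 8 7 5 12 15 10)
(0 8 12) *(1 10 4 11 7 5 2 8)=(0 1 10 4 11 7 5 2 8 12)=[1, 10, 8, 3, 11, 2, 6, 5, 12, 9, 4, 7, 0]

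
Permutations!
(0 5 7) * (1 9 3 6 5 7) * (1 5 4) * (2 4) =[7, 9, 4, 6, 1, 5, 2, 0, 8, 3] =(0 7)(1 9 3 6 2 4)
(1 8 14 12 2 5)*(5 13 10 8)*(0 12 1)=(0 12 2 13 10 8 14 1 5)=[12, 5, 13, 3, 4, 0, 6, 7, 14, 9, 8, 11, 2, 10, 1]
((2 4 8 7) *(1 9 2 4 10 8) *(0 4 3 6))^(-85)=(0 10)(1 7)(2 6)(3 9)(4 8)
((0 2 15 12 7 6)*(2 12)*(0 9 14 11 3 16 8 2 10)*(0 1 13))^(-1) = (0 13 1 10 15 2 8 16 3 11 14 9 6 7 12)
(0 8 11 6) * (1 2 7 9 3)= (0 8 11 6)(1 2 7 9 3)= [8, 2, 7, 1, 4, 5, 0, 9, 11, 3, 10, 6]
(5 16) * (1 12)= (1 12)(5 16)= [0, 12, 2, 3, 4, 16, 6, 7, 8, 9, 10, 11, 1, 13, 14, 15, 5]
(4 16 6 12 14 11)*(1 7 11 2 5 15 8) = (1 7 11 4 16 6 12 14 2 5 15 8) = [0, 7, 5, 3, 16, 15, 12, 11, 1, 9, 10, 4, 14, 13, 2, 8, 6]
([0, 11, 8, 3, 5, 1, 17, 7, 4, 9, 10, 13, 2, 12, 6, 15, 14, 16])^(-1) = (1 5 4 8 2 12 13 11)(6 14 16 17)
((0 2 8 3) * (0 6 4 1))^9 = ((0 2 8 3 6 4 1))^9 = (0 8 6 1 2 3 4)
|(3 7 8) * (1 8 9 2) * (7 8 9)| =6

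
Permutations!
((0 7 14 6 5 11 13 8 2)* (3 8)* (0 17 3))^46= (0 5 7 11 14 13 6)(2 3)(8 17)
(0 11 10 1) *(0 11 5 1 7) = (0 5 1 11 10 7) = [5, 11, 2, 3, 4, 1, 6, 0, 8, 9, 7, 10]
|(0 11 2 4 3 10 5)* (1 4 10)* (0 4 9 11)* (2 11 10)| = 6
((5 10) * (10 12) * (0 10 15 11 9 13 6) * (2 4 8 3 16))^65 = ((0 10 5 12 15 11 9 13 6)(2 4 8 3 16))^65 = (16)(0 5 15 9 6 10 12 11 13)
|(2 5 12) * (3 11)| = 6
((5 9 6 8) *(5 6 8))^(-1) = (5 6 8 9)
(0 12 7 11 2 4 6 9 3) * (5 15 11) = [12, 1, 4, 0, 6, 15, 9, 5, 8, 3, 10, 2, 7, 13, 14, 11] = (0 12 7 5 15 11 2 4 6 9 3)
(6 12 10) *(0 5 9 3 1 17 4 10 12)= (0 5 9 3 1 17 4 10 6)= [5, 17, 2, 1, 10, 9, 0, 7, 8, 3, 6, 11, 12, 13, 14, 15, 16, 4]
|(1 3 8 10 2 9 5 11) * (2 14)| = 9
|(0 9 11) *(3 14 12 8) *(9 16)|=4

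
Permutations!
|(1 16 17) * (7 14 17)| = |(1 16 7 14 17)| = 5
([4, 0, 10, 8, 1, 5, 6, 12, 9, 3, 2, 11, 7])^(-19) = (0 1 4)(2 10)(3 9 8)(7 12)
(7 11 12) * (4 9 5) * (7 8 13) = [0, 1, 2, 3, 9, 4, 6, 11, 13, 5, 10, 12, 8, 7] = (4 9 5)(7 11 12 8 13)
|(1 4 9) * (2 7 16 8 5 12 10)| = |(1 4 9)(2 7 16 8 5 12 10)| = 21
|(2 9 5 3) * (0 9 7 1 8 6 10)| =10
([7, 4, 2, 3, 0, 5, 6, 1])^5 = [7, 4, 2, 3, 0, 5, 6, 1]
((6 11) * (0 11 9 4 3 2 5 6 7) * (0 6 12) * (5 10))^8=((0 11 7 6 9 4 3 2 10 5 12))^8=(0 10 4 7 12 2 9 11 5 3 6)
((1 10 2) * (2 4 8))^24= (1 2 8 4 10)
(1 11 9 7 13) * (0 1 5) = (0 1 11 9 7 13 5) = [1, 11, 2, 3, 4, 0, 6, 13, 8, 7, 10, 9, 12, 5]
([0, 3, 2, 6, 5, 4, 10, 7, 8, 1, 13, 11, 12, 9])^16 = (1 13 6)(3 9 10)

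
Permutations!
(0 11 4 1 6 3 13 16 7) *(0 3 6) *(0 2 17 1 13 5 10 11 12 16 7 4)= (0 12 16 4 13 7 3 5 10 11)(1 2 17)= [12, 2, 17, 5, 13, 10, 6, 3, 8, 9, 11, 0, 16, 7, 14, 15, 4, 1]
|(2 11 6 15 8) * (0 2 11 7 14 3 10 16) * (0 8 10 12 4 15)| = |(0 2 7 14 3 12 4 15 10 16 8 11 6)| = 13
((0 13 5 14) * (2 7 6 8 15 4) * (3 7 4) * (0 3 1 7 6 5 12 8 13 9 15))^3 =(0 1 14 13)(2 4)(3 12 9 7)(5 6 8 15) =((0 9 15 1 7 5 14 3 6 13 12 8)(2 4))^3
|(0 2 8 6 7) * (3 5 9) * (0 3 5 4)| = 14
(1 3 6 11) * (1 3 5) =(1 5)(3 6 11) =[0, 5, 2, 6, 4, 1, 11, 7, 8, 9, 10, 3]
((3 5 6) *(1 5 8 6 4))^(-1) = (1 4 5)(3 6 8)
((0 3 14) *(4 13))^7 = ((0 3 14)(4 13))^7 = (0 3 14)(4 13)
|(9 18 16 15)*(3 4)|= 4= |(3 4)(9 18 16 15)|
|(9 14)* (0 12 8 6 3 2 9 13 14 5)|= 8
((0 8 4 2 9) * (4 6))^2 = ((0 8 6 4 2 9))^2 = (0 6 2)(4 9 8)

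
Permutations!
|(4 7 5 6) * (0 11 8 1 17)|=|(0 11 8 1 17)(4 7 5 6)|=20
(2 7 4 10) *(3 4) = [0, 1, 7, 4, 10, 5, 6, 3, 8, 9, 2] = (2 7 3 4 10)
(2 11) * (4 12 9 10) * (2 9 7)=(2 11 9 10 4 12 7)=[0, 1, 11, 3, 12, 5, 6, 2, 8, 10, 4, 9, 7]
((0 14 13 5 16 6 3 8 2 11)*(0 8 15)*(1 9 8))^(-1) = ((0 14 13 5 16 6 3 15)(1 9 8 2 11))^(-1) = (0 15 3 6 16 5 13 14)(1 11 2 8 9)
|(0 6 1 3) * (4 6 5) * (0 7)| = 7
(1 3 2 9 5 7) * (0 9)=(0 9 5 7 1 3 2)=[9, 3, 0, 2, 4, 7, 6, 1, 8, 5]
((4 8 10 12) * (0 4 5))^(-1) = ((0 4 8 10 12 5))^(-1) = (0 5 12 10 8 4)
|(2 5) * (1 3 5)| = |(1 3 5 2)| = 4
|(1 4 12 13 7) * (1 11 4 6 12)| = |(1 6 12 13 7 11 4)| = 7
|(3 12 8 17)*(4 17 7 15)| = 7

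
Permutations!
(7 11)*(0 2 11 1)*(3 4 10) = (0 2 11 7 1)(3 4 10) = [2, 0, 11, 4, 10, 5, 6, 1, 8, 9, 3, 7]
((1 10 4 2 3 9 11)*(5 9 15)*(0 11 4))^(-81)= (0 10 1 11)(2 5)(3 9)(4 15)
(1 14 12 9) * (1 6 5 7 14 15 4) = (1 15 4)(5 7 14 12 9 6) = [0, 15, 2, 3, 1, 7, 5, 14, 8, 6, 10, 11, 9, 13, 12, 4]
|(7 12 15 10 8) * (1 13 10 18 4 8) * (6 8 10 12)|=21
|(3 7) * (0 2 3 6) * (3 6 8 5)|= |(0 2 6)(3 7 8 5)|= 12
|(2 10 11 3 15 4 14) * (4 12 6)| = 9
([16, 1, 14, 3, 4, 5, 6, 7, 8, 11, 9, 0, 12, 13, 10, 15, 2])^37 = [2, 1, 10, 3, 4, 5, 6, 7, 8, 0, 11, 16, 12, 13, 9, 15, 14]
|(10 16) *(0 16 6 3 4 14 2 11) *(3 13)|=|(0 16 10 6 13 3 4 14 2 11)|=10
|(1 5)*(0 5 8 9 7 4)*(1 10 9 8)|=6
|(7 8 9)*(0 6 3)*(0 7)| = |(0 6 3 7 8 9)| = 6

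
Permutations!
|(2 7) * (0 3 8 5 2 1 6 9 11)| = 10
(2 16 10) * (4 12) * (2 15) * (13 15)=(2 16 10 13 15)(4 12)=[0, 1, 16, 3, 12, 5, 6, 7, 8, 9, 13, 11, 4, 15, 14, 2, 10]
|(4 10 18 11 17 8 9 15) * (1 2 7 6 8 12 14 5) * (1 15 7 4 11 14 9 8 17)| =|(1 2 4 10 18 14 5 15 11)(6 17 12 9 7)| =45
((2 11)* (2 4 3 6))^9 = ((2 11 4 3 6))^9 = (2 6 3 4 11)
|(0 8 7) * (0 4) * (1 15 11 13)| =|(0 8 7 4)(1 15 11 13)| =4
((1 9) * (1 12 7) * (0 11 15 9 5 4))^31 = ((0 11 15 9 12 7 1 5 4))^31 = (0 12 4 9 5 15 1 11 7)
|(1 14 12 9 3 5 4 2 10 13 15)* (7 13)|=12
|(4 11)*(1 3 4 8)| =5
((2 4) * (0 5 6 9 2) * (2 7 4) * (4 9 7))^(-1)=((0 5 6 7 9 4))^(-1)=(0 4 9 7 6 5)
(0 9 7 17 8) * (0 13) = (0 9 7 17 8 13) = [9, 1, 2, 3, 4, 5, 6, 17, 13, 7, 10, 11, 12, 0, 14, 15, 16, 8]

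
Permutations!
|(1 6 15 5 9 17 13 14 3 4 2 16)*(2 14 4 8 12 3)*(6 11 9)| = 9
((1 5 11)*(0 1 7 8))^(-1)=((0 1 5 11 7 8))^(-1)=(0 8 7 11 5 1)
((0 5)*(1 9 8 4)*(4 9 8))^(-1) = (0 5)(1 4 9 8)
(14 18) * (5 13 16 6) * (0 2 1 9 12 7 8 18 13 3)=(0 2 1 9 12 7 8 18 14 13 16 6 5 3)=[2, 9, 1, 0, 4, 3, 5, 8, 18, 12, 10, 11, 7, 16, 13, 15, 6, 17, 14]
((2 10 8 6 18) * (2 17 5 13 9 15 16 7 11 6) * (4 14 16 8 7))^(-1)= (2 8 15 9 13 5 17 18 6 11 7 10)(4 16 14)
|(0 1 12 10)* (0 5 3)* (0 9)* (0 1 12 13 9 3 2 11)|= |(0 12 10 5 2 11)(1 13 9)|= 6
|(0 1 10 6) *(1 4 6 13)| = 3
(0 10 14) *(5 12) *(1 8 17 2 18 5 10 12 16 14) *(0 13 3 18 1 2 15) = (0 12 10 2 1 8 17 15)(3 18 5 16 14 13) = [12, 8, 1, 18, 4, 16, 6, 7, 17, 9, 2, 11, 10, 3, 13, 0, 14, 15, 5]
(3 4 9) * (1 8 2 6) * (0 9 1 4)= (0 9 3)(1 8 2 6 4)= [9, 8, 6, 0, 1, 5, 4, 7, 2, 3]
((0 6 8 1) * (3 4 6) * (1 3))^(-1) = ((0 1)(3 4 6 8))^(-1) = (0 1)(3 8 6 4)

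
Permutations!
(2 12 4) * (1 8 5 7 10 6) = (1 8 5 7 10 6)(2 12 4) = [0, 8, 12, 3, 2, 7, 1, 10, 5, 9, 6, 11, 4]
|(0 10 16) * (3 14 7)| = 3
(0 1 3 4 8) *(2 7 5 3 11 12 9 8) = (0 1 11 12 9 8)(2 7 5 3 4) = [1, 11, 7, 4, 2, 3, 6, 5, 0, 8, 10, 12, 9]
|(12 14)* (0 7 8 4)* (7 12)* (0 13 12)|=|(4 13 12 14 7 8)|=6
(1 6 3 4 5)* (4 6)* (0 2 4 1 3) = [2, 1, 4, 6, 5, 3, 0] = (0 2 4 5 3 6)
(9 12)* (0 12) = (0 12 9) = [12, 1, 2, 3, 4, 5, 6, 7, 8, 0, 10, 11, 9]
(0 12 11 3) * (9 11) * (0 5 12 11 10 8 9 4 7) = (0 11 3 5 12 4 7)(8 9 10) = [11, 1, 2, 5, 7, 12, 6, 0, 9, 10, 8, 3, 4]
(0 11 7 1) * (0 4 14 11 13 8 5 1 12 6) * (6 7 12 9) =(0 13 8 5 1 4 14 11 12 7 9 6) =[13, 4, 2, 3, 14, 1, 0, 9, 5, 6, 10, 12, 7, 8, 11]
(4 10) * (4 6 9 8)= (4 10 6 9 8)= [0, 1, 2, 3, 10, 5, 9, 7, 4, 8, 6]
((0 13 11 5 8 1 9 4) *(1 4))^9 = ((0 13 11 5 8 4)(1 9))^9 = (0 5)(1 9)(4 11)(8 13)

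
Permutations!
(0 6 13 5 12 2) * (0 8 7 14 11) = (0 6 13 5 12 2 8 7 14 11) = [6, 1, 8, 3, 4, 12, 13, 14, 7, 9, 10, 0, 2, 5, 11]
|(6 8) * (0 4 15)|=|(0 4 15)(6 8)|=6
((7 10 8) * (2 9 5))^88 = (2 9 5)(7 10 8)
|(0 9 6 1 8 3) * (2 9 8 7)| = 15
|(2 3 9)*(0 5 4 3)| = 6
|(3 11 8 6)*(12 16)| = 4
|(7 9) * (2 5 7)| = 4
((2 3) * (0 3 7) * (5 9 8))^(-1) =(0 7 2 3)(5 8 9)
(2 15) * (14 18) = (2 15)(14 18) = [0, 1, 15, 3, 4, 5, 6, 7, 8, 9, 10, 11, 12, 13, 18, 2, 16, 17, 14]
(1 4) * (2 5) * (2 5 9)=(1 4)(2 9)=[0, 4, 9, 3, 1, 5, 6, 7, 8, 2]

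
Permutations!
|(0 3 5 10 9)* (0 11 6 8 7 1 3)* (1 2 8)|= 21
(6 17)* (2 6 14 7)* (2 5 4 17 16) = (2 6 16)(4 17 14 7 5) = [0, 1, 6, 3, 17, 4, 16, 5, 8, 9, 10, 11, 12, 13, 7, 15, 2, 14]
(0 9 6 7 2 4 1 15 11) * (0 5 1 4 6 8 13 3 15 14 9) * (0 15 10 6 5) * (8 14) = (0 15 11)(1 8 13 3 10 6 7 2 5)(9 14) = [15, 8, 5, 10, 4, 1, 7, 2, 13, 14, 6, 0, 12, 3, 9, 11]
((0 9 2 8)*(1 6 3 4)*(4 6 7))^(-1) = ((0 9 2 8)(1 7 4)(3 6))^(-1) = (0 8 2 9)(1 4 7)(3 6)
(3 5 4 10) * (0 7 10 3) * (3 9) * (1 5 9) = (0 7 10)(1 5 4)(3 9) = [7, 5, 2, 9, 1, 4, 6, 10, 8, 3, 0]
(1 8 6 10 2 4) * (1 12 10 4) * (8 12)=[0, 12, 1, 3, 8, 5, 4, 7, 6, 9, 2, 11, 10]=(1 12 10 2)(4 8 6)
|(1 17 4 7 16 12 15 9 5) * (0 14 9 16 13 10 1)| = 12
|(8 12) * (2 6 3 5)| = 4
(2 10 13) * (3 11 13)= [0, 1, 10, 11, 4, 5, 6, 7, 8, 9, 3, 13, 12, 2]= (2 10 3 11 13)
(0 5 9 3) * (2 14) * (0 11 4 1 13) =[5, 13, 14, 11, 1, 9, 6, 7, 8, 3, 10, 4, 12, 0, 2] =(0 5 9 3 11 4 1 13)(2 14)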